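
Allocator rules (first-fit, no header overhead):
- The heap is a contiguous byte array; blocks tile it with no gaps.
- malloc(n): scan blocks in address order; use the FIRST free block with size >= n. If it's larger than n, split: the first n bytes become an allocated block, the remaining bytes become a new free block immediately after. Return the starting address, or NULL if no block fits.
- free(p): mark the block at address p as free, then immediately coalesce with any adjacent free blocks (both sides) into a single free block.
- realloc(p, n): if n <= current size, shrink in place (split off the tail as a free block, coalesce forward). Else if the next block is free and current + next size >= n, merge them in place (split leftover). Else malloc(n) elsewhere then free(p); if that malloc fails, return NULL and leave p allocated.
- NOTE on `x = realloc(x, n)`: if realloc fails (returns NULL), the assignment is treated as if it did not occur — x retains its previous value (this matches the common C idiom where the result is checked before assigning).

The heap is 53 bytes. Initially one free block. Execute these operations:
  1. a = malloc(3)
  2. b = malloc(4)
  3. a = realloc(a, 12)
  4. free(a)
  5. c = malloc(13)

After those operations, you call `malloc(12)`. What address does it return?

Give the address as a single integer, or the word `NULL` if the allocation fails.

Op 1: a = malloc(3) -> a = 0; heap: [0-2 ALLOC][3-52 FREE]
Op 2: b = malloc(4) -> b = 3; heap: [0-2 ALLOC][3-6 ALLOC][7-52 FREE]
Op 3: a = realloc(a, 12) -> a = 7; heap: [0-2 FREE][3-6 ALLOC][7-18 ALLOC][19-52 FREE]
Op 4: free(a) -> (freed a); heap: [0-2 FREE][3-6 ALLOC][7-52 FREE]
Op 5: c = malloc(13) -> c = 7; heap: [0-2 FREE][3-6 ALLOC][7-19 ALLOC][20-52 FREE]
malloc(12): first-fit scan over [0-2 FREE][3-6 ALLOC][7-19 ALLOC][20-52 FREE] -> 20

Answer: 20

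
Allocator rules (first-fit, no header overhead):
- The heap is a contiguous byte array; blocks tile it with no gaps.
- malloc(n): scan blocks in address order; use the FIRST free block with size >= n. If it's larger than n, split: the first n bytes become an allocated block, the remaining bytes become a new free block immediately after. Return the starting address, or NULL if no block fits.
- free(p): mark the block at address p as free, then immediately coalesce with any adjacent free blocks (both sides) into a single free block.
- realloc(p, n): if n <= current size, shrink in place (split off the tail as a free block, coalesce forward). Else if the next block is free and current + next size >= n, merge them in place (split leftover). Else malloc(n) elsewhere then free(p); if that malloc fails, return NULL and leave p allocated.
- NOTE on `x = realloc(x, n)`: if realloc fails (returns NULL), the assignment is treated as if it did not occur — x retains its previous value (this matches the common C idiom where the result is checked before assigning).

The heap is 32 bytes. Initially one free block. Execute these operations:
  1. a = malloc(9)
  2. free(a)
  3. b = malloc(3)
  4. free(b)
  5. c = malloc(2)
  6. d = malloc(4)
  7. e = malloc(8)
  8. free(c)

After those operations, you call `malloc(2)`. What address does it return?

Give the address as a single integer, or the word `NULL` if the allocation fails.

Op 1: a = malloc(9) -> a = 0; heap: [0-8 ALLOC][9-31 FREE]
Op 2: free(a) -> (freed a); heap: [0-31 FREE]
Op 3: b = malloc(3) -> b = 0; heap: [0-2 ALLOC][3-31 FREE]
Op 4: free(b) -> (freed b); heap: [0-31 FREE]
Op 5: c = malloc(2) -> c = 0; heap: [0-1 ALLOC][2-31 FREE]
Op 6: d = malloc(4) -> d = 2; heap: [0-1 ALLOC][2-5 ALLOC][6-31 FREE]
Op 7: e = malloc(8) -> e = 6; heap: [0-1 ALLOC][2-5 ALLOC][6-13 ALLOC][14-31 FREE]
Op 8: free(c) -> (freed c); heap: [0-1 FREE][2-5 ALLOC][6-13 ALLOC][14-31 FREE]
malloc(2): first-fit scan over [0-1 FREE][2-5 ALLOC][6-13 ALLOC][14-31 FREE] -> 0

Answer: 0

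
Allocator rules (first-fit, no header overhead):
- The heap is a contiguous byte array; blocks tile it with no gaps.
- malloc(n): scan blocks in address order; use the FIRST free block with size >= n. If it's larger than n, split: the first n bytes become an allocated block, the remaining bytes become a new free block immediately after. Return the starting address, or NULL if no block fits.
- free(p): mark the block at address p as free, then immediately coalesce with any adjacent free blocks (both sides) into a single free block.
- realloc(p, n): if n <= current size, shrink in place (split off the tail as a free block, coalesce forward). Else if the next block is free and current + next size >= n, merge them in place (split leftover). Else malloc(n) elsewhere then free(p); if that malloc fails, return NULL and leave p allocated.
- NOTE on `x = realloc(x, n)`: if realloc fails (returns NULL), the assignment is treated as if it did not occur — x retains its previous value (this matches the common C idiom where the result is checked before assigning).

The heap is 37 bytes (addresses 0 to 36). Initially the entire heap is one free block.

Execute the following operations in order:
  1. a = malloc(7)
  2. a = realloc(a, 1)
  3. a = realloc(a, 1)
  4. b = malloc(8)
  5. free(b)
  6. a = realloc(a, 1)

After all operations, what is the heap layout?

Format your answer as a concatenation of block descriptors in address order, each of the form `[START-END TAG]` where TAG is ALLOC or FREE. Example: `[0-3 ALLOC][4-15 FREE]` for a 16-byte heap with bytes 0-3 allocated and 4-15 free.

Answer: [0-0 ALLOC][1-36 FREE]

Derivation:
Op 1: a = malloc(7) -> a = 0; heap: [0-6 ALLOC][7-36 FREE]
Op 2: a = realloc(a, 1) -> a = 0; heap: [0-0 ALLOC][1-36 FREE]
Op 3: a = realloc(a, 1) -> a = 0; heap: [0-0 ALLOC][1-36 FREE]
Op 4: b = malloc(8) -> b = 1; heap: [0-0 ALLOC][1-8 ALLOC][9-36 FREE]
Op 5: free(b) -> (freed b); heap: [0-0 ALLOC][1-36 FREE]
Op 6: a = realloc(a, 1) -> a = 0; heap: [0-0 ALLOC][1-36 FREE]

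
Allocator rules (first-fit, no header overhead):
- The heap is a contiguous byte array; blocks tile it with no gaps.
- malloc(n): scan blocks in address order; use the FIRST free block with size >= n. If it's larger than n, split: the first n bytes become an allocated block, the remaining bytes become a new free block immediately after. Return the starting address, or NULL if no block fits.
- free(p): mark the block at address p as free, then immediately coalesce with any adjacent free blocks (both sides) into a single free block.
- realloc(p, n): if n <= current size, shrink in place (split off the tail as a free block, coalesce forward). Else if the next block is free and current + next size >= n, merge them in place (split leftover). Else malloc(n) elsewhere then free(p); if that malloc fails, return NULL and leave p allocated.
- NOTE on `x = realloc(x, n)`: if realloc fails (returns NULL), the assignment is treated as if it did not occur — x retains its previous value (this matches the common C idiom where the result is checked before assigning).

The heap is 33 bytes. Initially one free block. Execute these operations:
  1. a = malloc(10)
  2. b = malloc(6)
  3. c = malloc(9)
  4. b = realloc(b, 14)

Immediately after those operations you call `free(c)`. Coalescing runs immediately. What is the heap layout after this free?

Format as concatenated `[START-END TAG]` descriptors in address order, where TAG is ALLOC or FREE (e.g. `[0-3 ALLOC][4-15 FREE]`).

Op 1: a = malloc(10) -> a = 0; heap: [0-9 ALLOC][10-32 FREE]
Op 2: b = malloc(6) -> b = 10; heap: [0-9 ALLOC][10-15 ALLOC][16-32 FREE]
Op 3: c = malloc(9) -> c = 16; heap: [0-9 ALLOC][10-15 ALLOC][16-24 ALLOC][25-32 FREE]
Op 4: b = realloc(b, 14) -> NULL (b unchanged); heap: [0-9 ALLOC][10-15 ALLOC][16-24 ALLOC][25-32 FREE]
free(c): c = 16 -> block [16-24 ALLOC]; mark free, coalesce with adjacent free neighbors -> [0-9 ALLOC][10-15 ALLOC][16-32 FREE]

Answer: [0-9 ALLOC][10-15 ALLOC][16-32 FREE]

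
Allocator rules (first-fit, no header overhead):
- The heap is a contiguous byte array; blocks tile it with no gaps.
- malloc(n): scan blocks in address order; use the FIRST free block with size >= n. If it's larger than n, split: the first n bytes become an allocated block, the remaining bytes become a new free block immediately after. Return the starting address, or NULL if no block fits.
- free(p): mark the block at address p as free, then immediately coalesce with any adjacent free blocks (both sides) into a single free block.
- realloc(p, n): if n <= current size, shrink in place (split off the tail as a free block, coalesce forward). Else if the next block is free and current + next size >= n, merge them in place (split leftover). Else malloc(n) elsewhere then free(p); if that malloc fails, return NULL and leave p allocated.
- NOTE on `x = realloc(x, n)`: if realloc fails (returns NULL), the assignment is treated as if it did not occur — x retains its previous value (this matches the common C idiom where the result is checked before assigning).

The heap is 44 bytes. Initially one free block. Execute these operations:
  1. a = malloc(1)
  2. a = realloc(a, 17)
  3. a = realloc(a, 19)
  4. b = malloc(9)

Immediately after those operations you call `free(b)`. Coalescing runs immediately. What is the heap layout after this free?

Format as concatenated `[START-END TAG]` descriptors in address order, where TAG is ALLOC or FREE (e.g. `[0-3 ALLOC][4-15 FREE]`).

Answer: [0-18 ALLOC][19-43 FREE]

Derivation:
Op 1: a = malloc(1) -> a = 0; heap: [0-0 ALLOC][1-43 FREE]
Op 2: a = realloc(a, 17) -> a = 0; heap: [0-16 ALLOC][17-43 FREE]
Op 3: a = realloc(a, 19) -> a = 0; heap: [0-18 ALLOC][19-43 FREE]
Op 4: b = malloc(9) -> b = 19; heap: [0-18 ALLOC][19-27 ALLOC][28-43 FREE]
free(b): b = 19 -> block [19-27 ALLOC]; mark free, coalesce with adjacent free neighbors -> [0-18 ALLOC][19-43 FREE]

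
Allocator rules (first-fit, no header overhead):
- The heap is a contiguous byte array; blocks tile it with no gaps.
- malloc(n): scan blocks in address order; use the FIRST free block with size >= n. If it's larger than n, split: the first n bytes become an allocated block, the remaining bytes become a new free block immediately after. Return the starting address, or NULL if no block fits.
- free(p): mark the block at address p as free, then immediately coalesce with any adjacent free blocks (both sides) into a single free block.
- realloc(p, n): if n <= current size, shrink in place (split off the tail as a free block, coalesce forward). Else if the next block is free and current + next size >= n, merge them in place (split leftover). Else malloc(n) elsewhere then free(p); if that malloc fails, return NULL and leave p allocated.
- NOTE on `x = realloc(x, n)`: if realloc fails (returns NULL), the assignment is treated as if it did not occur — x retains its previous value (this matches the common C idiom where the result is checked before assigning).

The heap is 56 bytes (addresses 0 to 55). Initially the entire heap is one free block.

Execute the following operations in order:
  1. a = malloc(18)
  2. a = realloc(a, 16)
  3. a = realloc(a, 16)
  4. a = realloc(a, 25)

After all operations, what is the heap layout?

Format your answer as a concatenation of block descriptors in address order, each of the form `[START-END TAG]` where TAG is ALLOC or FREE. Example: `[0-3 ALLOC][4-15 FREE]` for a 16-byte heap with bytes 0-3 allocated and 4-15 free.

Op 1: a = malloc(18) -> a = 0; heap: [0-17 ALLOC][18-55 FREE]
Op 2: a = realloc(a, 16) -> a = 0; heap: [0-15 ALLOC][16-55 FREE]
Op 3: a = realloc(a, 16) -> a = 0; heap: [0-15 ALLOC][16-55 FREE]
Op 4: a = realloc(a, 25) -> a = 0; heap: [0-24 ALLOC][25-55 FREE]

Answer: [0-24 ALLOC][25-55 FREE]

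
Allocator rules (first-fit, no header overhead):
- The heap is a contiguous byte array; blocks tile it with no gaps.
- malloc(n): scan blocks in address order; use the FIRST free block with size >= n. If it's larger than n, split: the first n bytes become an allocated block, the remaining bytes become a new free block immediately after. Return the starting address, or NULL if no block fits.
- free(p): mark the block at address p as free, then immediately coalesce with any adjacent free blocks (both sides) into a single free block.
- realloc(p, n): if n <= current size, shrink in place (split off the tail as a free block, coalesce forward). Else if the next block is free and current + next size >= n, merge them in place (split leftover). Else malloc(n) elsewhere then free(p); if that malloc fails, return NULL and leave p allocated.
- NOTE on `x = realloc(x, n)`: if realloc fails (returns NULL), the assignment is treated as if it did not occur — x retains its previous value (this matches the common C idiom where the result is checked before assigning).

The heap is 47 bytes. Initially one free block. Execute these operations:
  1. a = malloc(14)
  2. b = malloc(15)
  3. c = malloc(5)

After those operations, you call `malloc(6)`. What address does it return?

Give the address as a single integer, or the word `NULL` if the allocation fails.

Op 1: a = malloc(14) -> a = 0; heap: [0-13 ALLOC][14-46 FREE]
Op 2: b = malloc(15) -> b = 14; heap: [0-13 ALLOC][14-28 ALLOC][29-46 FREE]
Op 3: c = malloc(5) -> c = 29; heap: [0-13 ALLOC][14-28 ALLOC][29-33 ALLOC][34-46 FREE]
malloc(6): first-fit scan over [0-13 ALLOC][14-28 ALLOC][29-33 ALLOC][34-46 FREE] -> 34

Answer: 34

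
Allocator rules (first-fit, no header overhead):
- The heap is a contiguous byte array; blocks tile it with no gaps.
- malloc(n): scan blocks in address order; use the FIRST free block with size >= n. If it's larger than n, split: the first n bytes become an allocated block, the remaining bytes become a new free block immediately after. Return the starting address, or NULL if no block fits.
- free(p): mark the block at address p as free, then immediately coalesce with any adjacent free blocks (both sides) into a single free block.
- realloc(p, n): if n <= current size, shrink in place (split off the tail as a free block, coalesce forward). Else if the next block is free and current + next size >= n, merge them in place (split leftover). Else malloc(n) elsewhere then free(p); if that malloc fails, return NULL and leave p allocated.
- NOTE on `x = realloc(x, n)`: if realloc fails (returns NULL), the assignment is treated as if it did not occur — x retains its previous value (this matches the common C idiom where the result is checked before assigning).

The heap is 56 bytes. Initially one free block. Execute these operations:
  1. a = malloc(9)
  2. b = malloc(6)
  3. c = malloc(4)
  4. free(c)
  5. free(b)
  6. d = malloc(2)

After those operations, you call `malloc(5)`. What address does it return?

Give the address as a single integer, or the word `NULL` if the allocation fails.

Answer: 11

Derivation:
Op 1: a = malloc(9) -> a = 0; heap: [0-8 ALLOC][9-55 FREE]
Op 2: b = malloc(6) -> b = 9; heap: [0-8 ALLOC][9-14 ALLOC][15-55 FREE]
Op 3: c = malloc(4) -> c = 15; heap: [0-8 ALLOC][9-14 ALLOC][15-18 ALLOC][19-55 FREE]
Op 4: free(c) -> (freed c); heap: [0-8 ALLOC][9-14 ALLOC][15-55 FREE]
Op 5: free(b) -> (freed b); heap: [0-8 ALLOC][9-55 FREE]
Op 6: d = malloc(2) -> d = 9; heap: [0-8 ALLOC][9-10 ALLOC][11-55 FREE]
malloc(5): first-fit scan over [0-8 ALLOC][9-10 ALLOC][11-55 FREE] -> 11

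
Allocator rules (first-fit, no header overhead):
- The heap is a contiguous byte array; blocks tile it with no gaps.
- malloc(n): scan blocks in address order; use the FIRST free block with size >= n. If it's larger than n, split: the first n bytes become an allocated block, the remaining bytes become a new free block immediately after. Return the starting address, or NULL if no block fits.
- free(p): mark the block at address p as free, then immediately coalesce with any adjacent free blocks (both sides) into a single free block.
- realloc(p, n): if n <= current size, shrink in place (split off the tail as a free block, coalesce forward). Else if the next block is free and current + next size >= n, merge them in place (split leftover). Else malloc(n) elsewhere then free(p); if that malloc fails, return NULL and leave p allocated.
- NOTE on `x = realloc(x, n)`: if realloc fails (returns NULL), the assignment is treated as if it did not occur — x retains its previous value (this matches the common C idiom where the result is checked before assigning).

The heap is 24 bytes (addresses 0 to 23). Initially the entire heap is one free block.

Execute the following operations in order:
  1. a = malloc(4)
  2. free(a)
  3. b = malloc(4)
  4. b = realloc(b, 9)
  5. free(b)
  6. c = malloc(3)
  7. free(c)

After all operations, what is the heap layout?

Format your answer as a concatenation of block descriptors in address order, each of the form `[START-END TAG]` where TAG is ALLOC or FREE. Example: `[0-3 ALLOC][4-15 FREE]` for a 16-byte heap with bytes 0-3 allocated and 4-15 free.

Op 1: a = malloc(4) -> a = 0; heap: [0-3 ALLOC][4-23 FREE]
Op 2: free(a) -> (freed a); heap: [0-23 FREE]
Op 3: b = malloc(4) -> b = 0; heap: [0-3 ALLOC][4-23 FREE]
Op 4: b = realloc(b, 9) -> b = 0; heap: [0-8 ALLOC][9-23 FREE]
Op 5: free(b) -> (freed b); heap: [0-23 FREE]
Op 6: c = malloc(3) -> c = 0; heap: [0-2 ALLOC][3-23 FREE]
Op 7: free(c) -> (freed c); heap: [0-23 FREE]

Answer: [0-23 FREE]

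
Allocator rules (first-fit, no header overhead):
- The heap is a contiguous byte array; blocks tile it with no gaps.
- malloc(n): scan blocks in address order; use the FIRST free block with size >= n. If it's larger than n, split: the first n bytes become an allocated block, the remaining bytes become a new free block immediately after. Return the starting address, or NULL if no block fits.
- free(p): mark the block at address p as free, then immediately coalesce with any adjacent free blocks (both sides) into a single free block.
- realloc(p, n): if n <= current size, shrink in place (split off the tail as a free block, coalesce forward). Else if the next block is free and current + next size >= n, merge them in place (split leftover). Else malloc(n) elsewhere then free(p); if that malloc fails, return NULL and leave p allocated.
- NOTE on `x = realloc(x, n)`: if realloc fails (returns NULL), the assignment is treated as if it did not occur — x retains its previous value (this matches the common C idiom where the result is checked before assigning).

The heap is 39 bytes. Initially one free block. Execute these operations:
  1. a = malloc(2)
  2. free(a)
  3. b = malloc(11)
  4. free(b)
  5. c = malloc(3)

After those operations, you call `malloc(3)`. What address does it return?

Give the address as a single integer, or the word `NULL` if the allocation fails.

Answer: 3

Derivation:
Op 1: a = malloc(2) -> a = 0; heap: [0-1 ALLOC][2-38 FREE]
Op 2: free(a) -> (freed a); heap: [0-38 FREE]
Op 3: b = malloc(11) -> b = 0; heap: [0-10 ALLOC][11-38 FREE]
Op 4: free(b) -> (freed b); heap: [0-38 FREE]
Op 5: c = malloc(3) -> c = 0; heap: [0-2 ALLOC][3-38 FREE]
malloc(3): first-fit scan over [0-2 ALLOC][3-38 FREE] -> 3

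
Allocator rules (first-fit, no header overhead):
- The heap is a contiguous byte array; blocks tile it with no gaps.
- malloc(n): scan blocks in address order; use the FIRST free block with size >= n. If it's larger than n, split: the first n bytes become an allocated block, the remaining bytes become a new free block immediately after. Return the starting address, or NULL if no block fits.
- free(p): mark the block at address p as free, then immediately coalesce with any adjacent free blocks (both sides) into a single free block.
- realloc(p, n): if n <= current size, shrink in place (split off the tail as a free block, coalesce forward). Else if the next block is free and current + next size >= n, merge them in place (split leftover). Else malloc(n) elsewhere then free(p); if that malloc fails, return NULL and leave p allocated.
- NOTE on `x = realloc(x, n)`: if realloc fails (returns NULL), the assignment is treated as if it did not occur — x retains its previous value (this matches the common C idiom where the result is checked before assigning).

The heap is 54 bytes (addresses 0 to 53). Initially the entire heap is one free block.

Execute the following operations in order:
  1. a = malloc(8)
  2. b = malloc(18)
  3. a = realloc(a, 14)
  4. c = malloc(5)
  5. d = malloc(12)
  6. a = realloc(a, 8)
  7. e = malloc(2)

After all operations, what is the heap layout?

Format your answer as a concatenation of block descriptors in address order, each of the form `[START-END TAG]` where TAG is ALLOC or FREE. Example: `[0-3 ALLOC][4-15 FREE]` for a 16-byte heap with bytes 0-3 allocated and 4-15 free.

Answer: [0-4 ALLOC][5-6 ALLOC][7-7 FREE][8-25 ALLOC][26-33 ALLOC][34-39 FREE][40-51 ALLOC][52-53 FREE]

Derivation:
Op 1: a = malloc(8) -> a = 0; heap: [0-7 ALLOC][8-53 FREE]
Op 2: b = malloc(18) -> b = 8; heap: [0-7 ALLOC][8-25 ALLOC][26-53 FREE]
Op 3: a = realloc(a, 14) -> a = 26; heap: [0-7 FREE][8-25 ALLOC][26-39 ALLOC][40-53 FREE]
Op 4: c = malloc(5) -> c = 0; heap: [0-4 ALLOC][5-7 FREE][8-25 ALLOC][26-39 ALLOC][40-53 FREE]
Op 5: d = malloc(12) -> d = 40; heap: [0-4 ALLOC][5-7 FREE][8-25 ALLOC][26-39 ALLOC][40-51 ALLOC][52-53 FREE]
Op 6: a = realloc(a, 8) -> a = 26; heap: [0-4 ALLOC][5-7 FREE][8-25 ALLOC][26-33 ALLOC][34-39 FREE][40-51 ALLOC][52-53 FREE]
Op 7: e = malloc(2) -> e = 5; heap: [0-4 ALLOC][5-6 ALLOC][7-7 FREE][8-25 ALLOC][26-33 ALLOC][34-39 FREE][40-51 ALLOC][52-53 FREE]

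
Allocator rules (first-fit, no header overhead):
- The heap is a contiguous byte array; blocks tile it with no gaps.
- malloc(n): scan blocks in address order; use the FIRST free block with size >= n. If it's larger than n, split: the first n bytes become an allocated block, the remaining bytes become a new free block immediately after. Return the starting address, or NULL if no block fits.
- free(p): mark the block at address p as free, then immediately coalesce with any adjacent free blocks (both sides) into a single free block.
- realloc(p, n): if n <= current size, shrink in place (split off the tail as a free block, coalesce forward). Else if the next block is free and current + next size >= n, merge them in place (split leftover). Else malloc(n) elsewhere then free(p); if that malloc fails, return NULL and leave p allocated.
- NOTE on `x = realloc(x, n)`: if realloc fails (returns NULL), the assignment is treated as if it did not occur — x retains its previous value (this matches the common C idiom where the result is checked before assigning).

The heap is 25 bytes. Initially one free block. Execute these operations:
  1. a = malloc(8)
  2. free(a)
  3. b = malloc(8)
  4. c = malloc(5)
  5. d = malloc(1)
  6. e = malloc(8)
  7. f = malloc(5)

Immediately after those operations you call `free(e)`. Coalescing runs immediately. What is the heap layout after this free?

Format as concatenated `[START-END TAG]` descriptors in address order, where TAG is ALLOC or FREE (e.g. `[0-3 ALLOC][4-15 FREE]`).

Op 1: a = malloc(8) -> a = 0; heap: [0-7 ALLOC][8-24 FREE]
Op 2: free(a) -> (freed a); heap: [0-24 FREE]
Op 3: b = malloc(8) -> b = 0; heap: [0-7 ALLOC][8-24 FREE]
Op 4: c = malloc(5) -> c = 8; heap: [0-7 ALLOC][8-12 ALLOC][13-24 FREE]
Op 5: d = malloc(1) -> d = 13; heap: [0-7 ALLOC][8-12 ALLOC][13-13 ALLOC][14-24 FREE]
Op 6: e = malloc(8) -> e = 14; heap: [0-7 ALLOC][8-12 ALLOC][13-13 ALLOC][14-21 ALLOC][22-24 FREE]
Op 7: f = malloc(5) -> f = NULL; heap: [0-7 ALLOC][8-12 ALLOC][13-13 ALLOC][14-21 ALLOC][22-24 FREE]
free(e): e = 14 -> block [14-21 ALLOC]; mark free, coalesce with adjacent free neighbors -> [0-7 ALLOC][8-12 ALLOC][13-13 ALLOC][14-24 FREE]

Answer: [0-7 ALLOC][8-12 ALLOC][13-13 ALLOC][14-24 FREE]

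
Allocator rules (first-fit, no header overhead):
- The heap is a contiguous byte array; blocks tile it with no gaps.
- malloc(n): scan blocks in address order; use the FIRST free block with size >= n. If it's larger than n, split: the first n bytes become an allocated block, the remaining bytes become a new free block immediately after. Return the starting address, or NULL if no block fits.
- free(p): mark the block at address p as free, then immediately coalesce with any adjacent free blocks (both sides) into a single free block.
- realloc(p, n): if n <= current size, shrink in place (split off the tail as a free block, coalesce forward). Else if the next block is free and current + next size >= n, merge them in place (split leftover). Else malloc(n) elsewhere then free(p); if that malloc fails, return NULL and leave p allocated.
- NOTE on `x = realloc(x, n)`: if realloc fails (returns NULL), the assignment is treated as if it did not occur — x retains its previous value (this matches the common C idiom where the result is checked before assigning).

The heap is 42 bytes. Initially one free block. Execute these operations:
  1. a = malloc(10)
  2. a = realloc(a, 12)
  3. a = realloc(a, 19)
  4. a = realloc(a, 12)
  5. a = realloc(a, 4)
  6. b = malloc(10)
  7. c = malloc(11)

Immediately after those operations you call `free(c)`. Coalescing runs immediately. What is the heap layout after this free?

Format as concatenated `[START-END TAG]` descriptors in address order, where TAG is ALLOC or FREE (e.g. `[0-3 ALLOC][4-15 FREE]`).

Op 1: a = malloc(10) -> a = 0; heap: [0-9 ALLOC][10-41 FREE]
Op 2: a = realloc(a, 12) -> a = 0; heap: [0-11 ALLOC][12-41 FREE]
Op 3: a = realloc(a, 19) -> a = 0; heap: [0-18 ALLOC][19-41 FREE]
Op 4: a = realloc(a, 12) -> a = 0; heap: [0-11 ALLOC][12-41 FREE]
Op 5: a = realloc(a, 4) -> a = 0; heap: [0-3 ALLOC][4-41 FREE]
Op 6: b = malloc(10) -> b = 4; heap: [0-3 ALLOC][4-13 ALLOC][14-41 FREE]
Op 7: c = malloc(11) -> c = 14; heap: [0-3 ALLOC][4-13 ALLOC][14-24 ALLOC][25-41 FREE]
free(c): c = 14 -> block [14-24 ALLOC]; mark free, coalesce with adjacent free neighbors -> [0-3 ALLOC][4-13 ALLOC][14-41 FREE]

Answer: [0-3 ALLOC][4-13 ALLOC][14-41 FREE]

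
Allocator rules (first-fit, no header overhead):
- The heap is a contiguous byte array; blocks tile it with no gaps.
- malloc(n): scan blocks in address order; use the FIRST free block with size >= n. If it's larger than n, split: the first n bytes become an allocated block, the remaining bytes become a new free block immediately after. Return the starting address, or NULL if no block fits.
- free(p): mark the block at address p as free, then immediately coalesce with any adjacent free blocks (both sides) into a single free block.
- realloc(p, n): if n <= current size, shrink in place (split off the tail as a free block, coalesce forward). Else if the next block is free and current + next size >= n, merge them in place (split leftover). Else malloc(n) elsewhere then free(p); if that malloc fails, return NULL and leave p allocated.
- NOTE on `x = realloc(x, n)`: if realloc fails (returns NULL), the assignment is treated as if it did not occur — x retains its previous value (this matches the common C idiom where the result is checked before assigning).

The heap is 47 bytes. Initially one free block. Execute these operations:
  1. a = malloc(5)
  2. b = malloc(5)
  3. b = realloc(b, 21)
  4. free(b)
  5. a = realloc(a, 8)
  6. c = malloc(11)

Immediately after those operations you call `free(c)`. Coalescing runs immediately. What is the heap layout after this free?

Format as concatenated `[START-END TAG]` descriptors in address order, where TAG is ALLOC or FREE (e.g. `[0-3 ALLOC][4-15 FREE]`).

Op 1: a = malloc(5) -> a = 0; heap: [0-4 ALLOC][5-46 FREE]
Op 2: b = malloc(5) -> b = 5; heap: [0-4 ALLOC][5-9 ALLOC][10-46 FREE]
Op 3: b = realloc(b, 21) -> b = 5; heap: [0-4 ALLOC][5-25 ALLOC][26-46 FREE]
Op 4: free(b) -> (freed b); heap: [0-4 ALLOC][5-46 FREE]
Op 5: a = realloc(a, 8) -> a = 0; heap: [0-7 ALLOC][8-46 FREE]
Op 6: c = malloc(11) -> c = 8; heap: [0-7 ALLOC][8-18 ALLOC][19-46 FREE]
free(c): c = 8 -> block [8-18 ALLOC]; mark free, coalesce with adjacent free neighbors -> [0-7 ALLOC][8-46 FREE]

Answer: [0-7 ALLOC][8-46 FREE]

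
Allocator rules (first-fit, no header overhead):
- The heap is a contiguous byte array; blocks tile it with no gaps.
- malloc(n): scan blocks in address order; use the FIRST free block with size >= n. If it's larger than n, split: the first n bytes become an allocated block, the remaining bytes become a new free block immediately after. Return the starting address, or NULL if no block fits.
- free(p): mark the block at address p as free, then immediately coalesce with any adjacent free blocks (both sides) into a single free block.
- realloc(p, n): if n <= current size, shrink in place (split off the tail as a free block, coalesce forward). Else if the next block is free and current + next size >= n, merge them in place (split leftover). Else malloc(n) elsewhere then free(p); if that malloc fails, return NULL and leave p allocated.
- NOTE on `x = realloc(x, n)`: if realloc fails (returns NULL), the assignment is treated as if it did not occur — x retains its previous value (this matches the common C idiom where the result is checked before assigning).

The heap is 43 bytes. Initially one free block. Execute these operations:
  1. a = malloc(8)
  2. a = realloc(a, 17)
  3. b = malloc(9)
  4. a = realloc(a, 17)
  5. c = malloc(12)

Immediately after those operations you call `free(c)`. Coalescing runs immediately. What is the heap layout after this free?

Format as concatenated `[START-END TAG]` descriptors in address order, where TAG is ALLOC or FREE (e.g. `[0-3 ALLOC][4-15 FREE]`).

Op 1: a = malloc(8) -> a = 0; heap: [0-7 ALLOC][8-42 FREE]
Op 2: a = realloc(a, 17) -> a = 0; heap: [0-16 ALLOC][17-42 FREE]
Op 3: b = malloc(9) -> b = 17; heap: [0-16 ALLOC][17-25 ALLOC][26-42 FREE]
Op 4: a = realloc(a, 17) -> a = 0; heap: [0-16 ALLOC][17-25 ALLOC][26-42 FREE]
Op 5: c = malloc(12) -> c = 26; heap: [0-16 ALLOC][17-25 ALLOC][26-37 ALLOC][38-42 FREE]
free(c): c = 26 -> block [26-37 ALLOC]; mark free, coalesce with adjacent free neighbors -> [0-16 ALLOC][17-25 ALLOC][26-42 FREE]

Answer: [0-16 ALLOC][17-25 ALLOC][26-42 FREE]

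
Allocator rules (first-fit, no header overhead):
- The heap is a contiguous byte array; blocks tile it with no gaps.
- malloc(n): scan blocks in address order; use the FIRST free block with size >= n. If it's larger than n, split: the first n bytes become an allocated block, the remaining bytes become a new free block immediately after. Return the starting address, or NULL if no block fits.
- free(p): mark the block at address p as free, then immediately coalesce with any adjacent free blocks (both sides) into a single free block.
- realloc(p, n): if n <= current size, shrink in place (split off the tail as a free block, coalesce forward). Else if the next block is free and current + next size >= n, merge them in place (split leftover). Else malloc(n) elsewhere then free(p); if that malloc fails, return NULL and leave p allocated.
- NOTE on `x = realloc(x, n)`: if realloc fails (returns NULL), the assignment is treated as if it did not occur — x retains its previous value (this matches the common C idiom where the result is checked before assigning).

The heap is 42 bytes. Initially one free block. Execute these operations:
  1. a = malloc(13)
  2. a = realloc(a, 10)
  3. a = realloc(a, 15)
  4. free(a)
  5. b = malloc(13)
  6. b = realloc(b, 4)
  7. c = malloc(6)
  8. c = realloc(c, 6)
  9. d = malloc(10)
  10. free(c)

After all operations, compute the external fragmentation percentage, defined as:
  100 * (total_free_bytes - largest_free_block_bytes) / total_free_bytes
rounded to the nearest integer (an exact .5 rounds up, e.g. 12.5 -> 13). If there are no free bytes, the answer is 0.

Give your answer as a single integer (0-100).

Op 1: a = malloc(13) -> a = 0; heap: [0-12 ALLOC][13-41 FREE]
Op 2: a = realloc(a, 10) -> a = 0; heap: [0-9 ALLOC][10-41 FREE]
Op 3: a = realloc(a, 15) -> a = 0; heap: [0-14 ALLOC][15-41 FREE]
Op 4: free(a) -> (freed a); heap: [0-41 FREE]
Op 5: b = malloc(13) -> b = 0; heap: [0-12 ALLOC][13-41 FREE]
Op 6: b = realloc(b, 4) -> b = 0; heap: [0-3 ALLOC][4-41 FREE]
Op 7: c = malloc(6) -> c = 4; heap: [0-3 ALLOC][4-9 ALLOC][10-41 FREE]
Op 8: c = realloc(c, 6) -> c = 4; heap: [0-3 ALLOC][4-9 ALLOC][10-41 FREE]
Op 9: d = malloc(10) -> d = 10; heap: [0-3 ALLOC][4-9 ALLOC][10-19 ALLOC][20-41 FREE]
Op 10: free(c) -> (freed c); heap: [0-3 ALLOC][4-9 FREE][10-19 ALLOC][20-41 FREE]
Free blocks: [6 22] total_free=28 largest=22 -> 100*(28-22)/28 = 600/28 ≈ 21.429 -> rounds to 21

Answer: 21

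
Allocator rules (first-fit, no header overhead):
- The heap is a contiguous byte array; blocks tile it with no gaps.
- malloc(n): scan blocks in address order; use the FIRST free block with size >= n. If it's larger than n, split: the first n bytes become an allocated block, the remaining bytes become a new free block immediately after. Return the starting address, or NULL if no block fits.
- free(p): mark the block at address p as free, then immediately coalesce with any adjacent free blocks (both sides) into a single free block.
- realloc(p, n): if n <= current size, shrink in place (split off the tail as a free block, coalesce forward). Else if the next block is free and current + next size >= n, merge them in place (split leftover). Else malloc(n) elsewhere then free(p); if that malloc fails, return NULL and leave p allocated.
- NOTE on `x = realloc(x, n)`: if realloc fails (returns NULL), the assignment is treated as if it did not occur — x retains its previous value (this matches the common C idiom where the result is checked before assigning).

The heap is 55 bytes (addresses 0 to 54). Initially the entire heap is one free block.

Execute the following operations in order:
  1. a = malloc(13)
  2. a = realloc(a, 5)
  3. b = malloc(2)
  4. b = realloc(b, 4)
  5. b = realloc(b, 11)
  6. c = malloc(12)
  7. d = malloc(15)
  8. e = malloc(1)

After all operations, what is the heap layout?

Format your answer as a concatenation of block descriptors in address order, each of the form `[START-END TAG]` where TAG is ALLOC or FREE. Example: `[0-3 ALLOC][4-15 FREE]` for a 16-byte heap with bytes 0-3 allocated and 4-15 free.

Answer: [0-4 ALLOC][5-15 ALLOC][16-27 ALLOC][28-42 ALLOC][43-43 ALLOC][44-54 FREE]

Derivation:
Op 1: a = malloc(13) -> a = 0; heap: [0-12 ALLOC][13-54 FREE]
Op 2: a = realloc(a, 5) -> a = 0; heap: [0-4 ALLOC][5-54 FREE]
Op 3: b = malloc(2) -> b = 5; heap: [0-4 ALLOC][5-6 ALLOC][7-54 FREE]
Op 4: b = realloc(b, 4) -> b = 5; heap: [0-4 ALLOC][5-8 ALLOC][9-54 FREE]
Op 5: b = realloc(b, 11) -> b = 5; heap: [0-4 ALLOC][5-15 ALLOC][16-54 FREE]
Op 6: c = malloc(12) -> c = 16; heap: [0-4 ALLOC][5-15 ALLOC][16-27 ALLOC][28-54 FREE]
Op 7: d = malloc(15) -> d = 28; heap: [0-4 ALLOC][5-15 ALLOC][16-27 ALLOC][28-42 ALLOC][43-54 FREE]
Op 8: e = malloc(1) -> e = 43; heap: [0-4 ALLOC][5-15 ALLOC][16-27 ALLOC][28-42 ALLOC][43-43 ALLOC][44-54 FREE]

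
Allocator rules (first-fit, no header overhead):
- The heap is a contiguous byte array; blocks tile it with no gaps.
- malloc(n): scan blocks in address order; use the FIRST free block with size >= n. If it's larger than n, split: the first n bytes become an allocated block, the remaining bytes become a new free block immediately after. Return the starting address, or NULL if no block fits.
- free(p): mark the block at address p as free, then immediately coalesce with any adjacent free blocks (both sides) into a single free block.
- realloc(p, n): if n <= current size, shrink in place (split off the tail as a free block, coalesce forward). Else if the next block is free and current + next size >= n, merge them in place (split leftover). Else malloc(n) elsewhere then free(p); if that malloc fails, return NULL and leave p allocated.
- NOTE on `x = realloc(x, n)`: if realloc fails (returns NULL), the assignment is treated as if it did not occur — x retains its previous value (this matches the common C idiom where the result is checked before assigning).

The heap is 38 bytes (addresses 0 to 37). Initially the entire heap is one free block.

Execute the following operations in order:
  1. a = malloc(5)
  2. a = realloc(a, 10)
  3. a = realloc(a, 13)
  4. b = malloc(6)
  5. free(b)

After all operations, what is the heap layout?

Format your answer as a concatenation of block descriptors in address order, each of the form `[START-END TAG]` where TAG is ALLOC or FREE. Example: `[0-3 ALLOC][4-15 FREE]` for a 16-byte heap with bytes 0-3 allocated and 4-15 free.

Op 1: a = malloc(5) -> a = 0; heap: [0-4 ALLOC][5-37 FREE]
Op 2: a = realloc(a, 10) -> a = 0; heap: [0-9 ALLOC][10-37 FREE]
Op 3: a = realloc(a, 13) -> a = 0; heap: [0-12 ALLOC][13-37 FREE]
Op 4: b = malloc(6) -> b = 13; heap: [0-12 ALLOC][13-18 ALLOC][19-37 FREE]
Op 5: free(b) -> (freed b); heap: [0-12 ALLOC][13-37 FREE]

Answer: [0-12 ALLOC][13-37 FREE]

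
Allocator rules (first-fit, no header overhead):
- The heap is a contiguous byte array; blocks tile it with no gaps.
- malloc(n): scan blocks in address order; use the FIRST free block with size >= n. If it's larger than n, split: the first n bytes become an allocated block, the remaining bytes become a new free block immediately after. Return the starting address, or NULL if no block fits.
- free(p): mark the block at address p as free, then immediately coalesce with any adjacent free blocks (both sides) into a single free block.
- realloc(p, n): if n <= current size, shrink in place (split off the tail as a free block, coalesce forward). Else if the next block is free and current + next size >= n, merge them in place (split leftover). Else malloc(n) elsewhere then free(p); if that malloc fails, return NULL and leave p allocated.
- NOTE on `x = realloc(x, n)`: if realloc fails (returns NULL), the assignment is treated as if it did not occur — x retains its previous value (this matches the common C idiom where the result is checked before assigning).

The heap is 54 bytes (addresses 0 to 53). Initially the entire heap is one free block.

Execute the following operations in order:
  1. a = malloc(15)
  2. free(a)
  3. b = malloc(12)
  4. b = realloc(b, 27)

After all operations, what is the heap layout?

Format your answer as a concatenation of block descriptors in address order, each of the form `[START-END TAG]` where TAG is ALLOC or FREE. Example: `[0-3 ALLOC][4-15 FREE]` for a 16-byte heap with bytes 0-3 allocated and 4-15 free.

Op 1: a = malloc(15) -> a = 0; heap: [0-14 ALLOC][15-53 FREE]
Op 2: free(a) -> (freed a); heap: [0-53 FREE]
Op 3: b = malloc(12) -> b = 0; heap: [0-11 ALLOC][12-53 FREE]
Op 4: b = realloc(b, 27) -> b = 0; heap: [0-26 ALLOC][27-53 FREE]

Answer: [0-26 ALLOC][27-53 FREE]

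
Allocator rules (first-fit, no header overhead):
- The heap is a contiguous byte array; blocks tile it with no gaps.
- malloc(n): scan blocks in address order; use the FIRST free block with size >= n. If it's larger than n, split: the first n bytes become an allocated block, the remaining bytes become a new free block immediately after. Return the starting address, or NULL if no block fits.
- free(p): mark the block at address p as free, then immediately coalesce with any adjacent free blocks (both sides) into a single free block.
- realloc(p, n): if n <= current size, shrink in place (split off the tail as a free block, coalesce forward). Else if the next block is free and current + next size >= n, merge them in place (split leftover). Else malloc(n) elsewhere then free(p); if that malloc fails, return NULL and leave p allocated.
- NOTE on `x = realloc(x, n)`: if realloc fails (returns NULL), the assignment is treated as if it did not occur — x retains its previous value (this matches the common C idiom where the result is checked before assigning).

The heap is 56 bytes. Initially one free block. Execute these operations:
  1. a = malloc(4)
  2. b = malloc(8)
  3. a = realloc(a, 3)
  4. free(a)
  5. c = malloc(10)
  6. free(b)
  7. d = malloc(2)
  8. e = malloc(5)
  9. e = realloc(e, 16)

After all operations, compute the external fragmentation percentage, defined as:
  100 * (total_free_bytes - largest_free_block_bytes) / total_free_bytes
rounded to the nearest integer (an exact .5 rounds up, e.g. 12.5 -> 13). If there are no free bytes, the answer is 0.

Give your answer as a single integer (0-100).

Answer: 36

Derivation:
Op 1: a = malloc(4) -> a = 0; heap: [0-3 ALLOC][4-55 FREE]
Op 2: b = malloc(8) -> b = 4; heap: [0-3 ALLOC][4-11 ALLOC][12-55 FREE]
Op 3: a = realloc(a, 3) -> a = 0; heap: [0-2 ALLOC][3-3 FREE][4-11 ALLOC][12-55 FREE]
Op 4: free(a) -> (freed a); heap: [0-3 FREE][4-11 ALLOC][12-55 FREE]
Op 5: c = malloc(10) -> c = 12; heap: [0-3 FREE][4-11 ALLOC][12-21 ALLOC][22-55 FREE]
Op 6: free(b) -> (freed b); heap: [0-11 FREE][12-21 ALLOC][22-55 FREE]
Op 7: d = malloc(2) -> d = 0; heap: [0-1 ALLOC][2-11 FREE][12-21 ALLOC][22-55 FREE]
Op 8: e = malloc(5) -> e = 2; heap: [0-1 ALLOC][2-6 ALLOC][7-11 FREE][12-21 ALLOC][22-55 FREE]
Op 9: e = realloc(e, 16) -> e = 22; heap: [0-1 ALLOC][2-11 FREE][12-21 ALLOC][22-37 ALLOC][38-55 FREE]
Free blocks: [10 18] total_free=28 largest=18 -> 100*(28-18)/28 = 1000/28 ≈ 35.714 -> rounds to 36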